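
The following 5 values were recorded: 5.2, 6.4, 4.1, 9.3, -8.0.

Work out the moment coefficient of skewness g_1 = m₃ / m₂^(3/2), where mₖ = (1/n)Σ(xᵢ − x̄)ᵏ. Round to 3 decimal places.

x̄ = (5.2 + 6.4 + 4.1 + 9.3 - 8.0) / 5 = 3.4000
deviations (xᵢ − x̄): 1.8000, 3.0000, 0.7000, 5.9000, -11.4000
Σ(xᵢ − x̄)² = 177.5000 ⇒ m₂ = 177.5000/5 = 35.50000
Σ(xᵢ − x̄)³ = -1242.9900 ⇒ m₃ = -1242.9900/5 = -248.59800
m₂^(3/2) = 35.50000^(1.5) = 211.51566
g_1 = m₃ / m₂^(3/2) = -248.59800 / 211.51566 ≈ -1.175

-1.175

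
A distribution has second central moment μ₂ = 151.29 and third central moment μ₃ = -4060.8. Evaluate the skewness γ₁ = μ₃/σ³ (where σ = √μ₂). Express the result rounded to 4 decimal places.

-2.1822

σ = √μ₂ = √151.29 = 12.30000
σ³ = μ₂^(3/2) = 1860.86700
γ₁ = μ₃/σ³ = -4060.8 / 1860.86700 ≈ -2.1822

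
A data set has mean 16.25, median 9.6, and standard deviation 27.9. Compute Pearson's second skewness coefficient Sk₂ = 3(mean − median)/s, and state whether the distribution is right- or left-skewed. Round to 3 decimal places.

0.715, right-skewed

Sk₂ = 3(16.25 − 9.6) / 27.9 = 3 × 6.6500 / 27.9
    = 19.9500 / 27.9 ≈ 0.715
Sk₂ > 0 ⇒ mean > median ⇒ right-skewed (positive skew).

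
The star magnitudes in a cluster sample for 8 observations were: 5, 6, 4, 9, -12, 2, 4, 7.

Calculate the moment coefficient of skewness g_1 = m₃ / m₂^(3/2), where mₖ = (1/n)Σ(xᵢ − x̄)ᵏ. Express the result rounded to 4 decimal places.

-1.7882

x̄ = (5 + 6 + 4 + 9 - 12 + 2 + 4 + 7) / 8 = 3.1250
deviations (xᵢ − x̄): 1.8750, 2.8750, 0.8750, 5.8750, -15.1250, -1.1250, 0.8750, 3.8750
Σ(xᵢ − x̄)² = 292.8750 ⇒ m₂ = 292.8750/8 = 36.60938
Σ(xᵢ − x̄)³ = -3168.8438 ⇒ m₃ = -3168.8438/8 = -396.10547
m₂^(3/2) = 36.60938^(1.5) = 221.50752
g_1 = m₃ / m₂^(3/2) = -396.10547 / 221.50752 ≈ -1.7882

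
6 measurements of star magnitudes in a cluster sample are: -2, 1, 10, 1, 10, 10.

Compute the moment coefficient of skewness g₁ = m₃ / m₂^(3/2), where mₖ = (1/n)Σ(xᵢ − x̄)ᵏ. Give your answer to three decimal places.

x̄ = (-2 + 1 + 10 + 1 + 10 + 10) / 6 = 5.0000
deviations (xᵢ − x̄): -7.0000, -4.0000, 5.0000, -4.0000, 5.0000, 5.0000
Σ(xᵢ − x̄)² = 156.0000 ⇒ m₂ = 156.0000/6 = 26.00000
Σ(xᵢ − x̄)³ = -96.0000 ⇒ m₃ = -96.0000/6 = -16.00000
m₂^(3/2) = 26.00000^(1.5) = 132.57451
g₁ = m₃ / m₂^(3/2) = -16.00000 / 132.57451 ≈ -0.121

-0.121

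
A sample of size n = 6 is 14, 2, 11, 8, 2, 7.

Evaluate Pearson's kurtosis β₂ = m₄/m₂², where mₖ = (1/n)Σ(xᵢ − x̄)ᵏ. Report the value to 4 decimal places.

x̄ = 7.3333
Σ(xᵢ − x̄)² = 115.3333 ⇒ m₂ = 19.22222
Σ(xᵢ − x̄)⁴ = 3774.4444 ⇒ m₄ = 629.07407
m₂² = 369.49383
β₂ = m₄/m₂² = 629.07407 / 369.49383 ≈ 1.7025

1.7025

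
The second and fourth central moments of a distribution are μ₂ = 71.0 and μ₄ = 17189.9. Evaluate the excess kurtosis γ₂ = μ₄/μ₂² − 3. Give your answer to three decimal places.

0.410

μ₂² = 71.0² = 5041.00000
μ₄/μ₂² = 17189.9 / 5041.00000 = 3.41002
γ₂ = 3.41002 − 3 ≈ 0.410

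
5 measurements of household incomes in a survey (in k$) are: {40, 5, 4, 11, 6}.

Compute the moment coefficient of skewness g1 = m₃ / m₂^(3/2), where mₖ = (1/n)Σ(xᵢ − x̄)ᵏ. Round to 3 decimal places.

x̄ = (40 + 5 + 4 + 11 + 6) / 5 = 13.2000
deviations (xᵢ − x̄): 26.8000, -8.2000, -9.2000, -2.2000, -7.2000
Σ(xᵢ − x̄)² = 926.8000 ⇒ m₂ = 926.8000/5 = 185.36000
Σ(xᵢ − x̄)³ = 17534.8800 ⇒ m₃ = 17534.8800/5 = 3506.97600
m₂^(3/2) = 185.36000^(1.5) = 2523.62041
g1 = m₃ / m₂^(3/2) = 3506.97600 / 2523.62041 ≈ 1.390

1.390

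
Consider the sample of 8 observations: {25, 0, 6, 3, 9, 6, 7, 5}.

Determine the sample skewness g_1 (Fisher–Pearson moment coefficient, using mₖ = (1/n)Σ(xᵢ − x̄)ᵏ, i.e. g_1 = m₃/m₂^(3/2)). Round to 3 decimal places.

1.680

x̄ = (25 + 0 + 6 + 3 + 9 + 6 + 7 + 5) / 8 = 7.6250
deviations (xᵢ − x̄): 17.3750, -7.6250, -1.6250, -4.6250, 1.3750, -1.6250, -0.6250, -2.6250
Σ(xᵢ − x̄)² = 395.8750 ⇒ m₂ = 395.8750/8 = 49.48438
Σ(xᵢ − x̄)³ = 4678.7813 ⇒ m₃ = 4678.7813/8 = 584.84766
m₂^(3/2) = 49.48438^(1.5) = 348.09849
g_1 = m₃ / m₂^(3/2) = 584.84766 / 348.09849 ≈ 1.680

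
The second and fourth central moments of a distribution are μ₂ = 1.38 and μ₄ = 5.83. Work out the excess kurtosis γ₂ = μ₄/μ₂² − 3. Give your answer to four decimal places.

μ₂² = 1.38² = 1.90440
μ₄/μ₂² = 5.83 / 1.90440 = 3.06133
γ₂ = 3.06133 − 3 ≈ 0.0613

0.0613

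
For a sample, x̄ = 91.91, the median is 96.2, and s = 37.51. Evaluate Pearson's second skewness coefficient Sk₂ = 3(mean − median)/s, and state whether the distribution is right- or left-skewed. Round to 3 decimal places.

-0.343, left-skewed

Sk₂ = 3(91.91 − 96.2) / 37.51 = 3 × -4.2900 / 37.51
    = -12.8700 / 37.51 ≈ -0.343
Sk₂ < 0 ⇒ mean < median ⇒ left-skewed (negative skew).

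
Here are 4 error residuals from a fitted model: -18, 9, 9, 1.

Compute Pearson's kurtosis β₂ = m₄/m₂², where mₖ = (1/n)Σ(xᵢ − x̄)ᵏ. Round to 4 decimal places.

2.0708

x̄ = 0.2500
Σ(xᵢ − x̄)² = 486.7500 ⇒ m₂ = 121.68750
Σ(xᵢ − x̄)⁴ = 122654.5781 ⇒ m₄ = 30663.64453
m₂² = 14807.84766
β₂ = m₄/m₂² = 30663.64453 / 14807.84766 ≈ 2.0708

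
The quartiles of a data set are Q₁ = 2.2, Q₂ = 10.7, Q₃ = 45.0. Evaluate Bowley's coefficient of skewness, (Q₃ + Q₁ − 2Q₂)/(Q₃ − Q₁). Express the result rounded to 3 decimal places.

numerator: Q₃ + Q₁ − 2Q₂ = 45.0 + 2.2 − 2×10.7 = 25.8000
denominator: Q₃ − Q₁ = 45.0 − 2.2 = 42.8000
Bowley skewness = 25.8000 / 42.8000 ≈ 0.603

0.603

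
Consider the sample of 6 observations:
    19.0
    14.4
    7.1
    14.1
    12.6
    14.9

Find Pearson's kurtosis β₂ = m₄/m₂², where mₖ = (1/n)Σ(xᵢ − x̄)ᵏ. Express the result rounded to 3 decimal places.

2.864

x̄ = 13.6833
Σ(xᵢ − x̄)² = 74.9483 ⇒ m₂ = 12.49139
Σ(xᵢ − x̄)⁴ = 2681.2623 ⇒ m₄ = 446.87706
m₂² = 156.03480
β₂ = m₄/m₂² = 446.87706 / 156.03480 ≈ 2.864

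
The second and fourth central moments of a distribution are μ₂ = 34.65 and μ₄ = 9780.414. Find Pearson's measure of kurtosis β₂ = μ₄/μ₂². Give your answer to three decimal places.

8.146

μ₂² = 34.65² = 1200.62250
μ₄/μ₂² = 9780.414 / 1200.62250 = 8.14612
β₂ ≈ 8.146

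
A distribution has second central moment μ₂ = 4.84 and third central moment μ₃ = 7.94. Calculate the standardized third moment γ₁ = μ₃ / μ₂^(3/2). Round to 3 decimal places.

0.746

σ = √μ₂ = √4.84 = 2.20000
σ³ = μ₂^(3/2) = 10.64800
γ₁ = μ₃/σ³ = 7.94 / 10.64800 ≈ 0.746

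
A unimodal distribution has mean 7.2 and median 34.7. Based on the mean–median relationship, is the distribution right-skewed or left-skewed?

mean − median = 7.2 − 34.7 = -27.5
mean < median ⇒ the longer tail is on the left ⇒ left-skewed (negatively skewed).

left-skewed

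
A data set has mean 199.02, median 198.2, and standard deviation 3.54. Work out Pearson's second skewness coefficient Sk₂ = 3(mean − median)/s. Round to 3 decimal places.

Sk₂ = 3(199.02 − 198.2) / 3.54 = 3 × 0.8200 / 3.54
    = 2.4600 / 3.54 ≈ 0.695

0.695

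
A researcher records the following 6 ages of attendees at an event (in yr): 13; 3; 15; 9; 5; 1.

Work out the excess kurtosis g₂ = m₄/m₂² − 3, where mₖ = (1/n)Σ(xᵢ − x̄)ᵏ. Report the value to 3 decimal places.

x̄ = 7.6667
Σ(xᵢ − x̄)² = 157.3333 ⇒ m₂ = 26.22222
Σ(xᵢ − x̄)⁴ = 6204.4444 ⇒ m₄ = 1034.07407
m₂² = 687.60494
g₂ = m₄/m₂² − 3 = 1.50388 − 3 ≈ -1.496

-1.496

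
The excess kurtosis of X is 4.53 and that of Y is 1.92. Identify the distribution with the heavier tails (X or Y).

X

Higher excess kurtosis ⇒ heavier tails relative to the normal distribution.
4.53 vs 1.92: the larger is 4.53, so X has heavier tails.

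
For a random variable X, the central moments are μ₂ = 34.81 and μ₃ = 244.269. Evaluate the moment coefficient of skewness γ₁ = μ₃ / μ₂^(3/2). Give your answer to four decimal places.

1.1894

σ = √μ₂ = √34.81 = 5.90000
σ³ = μ₂^(3/2) = 205.37900
γ₁ = μ₃/σ³ = 244.269 / 205.37900 ≈ 1.1894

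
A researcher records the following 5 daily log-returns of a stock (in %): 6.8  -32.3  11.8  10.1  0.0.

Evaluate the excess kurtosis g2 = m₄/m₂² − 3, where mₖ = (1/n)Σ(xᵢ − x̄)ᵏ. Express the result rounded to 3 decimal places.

-0.063

x̄ = -0.7200
Σ(xᵢ − x̄)² = 1328.1880 ⇒ m₂ = 265.63760
Σ(xᵢ − x̄)⁴ = 1036074.9607 ⇒ m₄ = 207214.99213
m₂² = 70563.33453
g2 = m₄/m₂² − 3 = 2.93658 − 3 ≈ -0.063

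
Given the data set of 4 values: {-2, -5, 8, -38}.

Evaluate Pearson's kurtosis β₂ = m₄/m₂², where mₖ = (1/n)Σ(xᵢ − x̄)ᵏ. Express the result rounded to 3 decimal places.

2.171

x̄ = -9.2500
Σ(xᵢ − x̄)² = 1194.7500 ⇒ m₂ = 298.68750
Σ(xᵢ − x̄)⁴ = 774838.0781 ⇒ m₄ = 193709.51953
m₂² = 89214.22266
β₂ = m₄/m₂² = 193709.51953 / 89214.22266 ≈ 2.171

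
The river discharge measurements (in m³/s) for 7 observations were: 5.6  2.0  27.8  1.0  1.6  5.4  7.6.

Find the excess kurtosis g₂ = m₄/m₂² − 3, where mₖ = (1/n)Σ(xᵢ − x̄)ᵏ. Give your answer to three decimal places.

1.548

x̄ = 7.2857
Σ(xᵢ − x̄)² = 527.1086 ⇒ m₂ = 75.30122
Σ(xᵢ − x̄)⁴ = 180510.2881 ⇒ m₄ = 25787.18402
m₂² = 5670.27441
g₂ = m₄/m₂² − 3 = 4.54778 − 3 ≈ 1.548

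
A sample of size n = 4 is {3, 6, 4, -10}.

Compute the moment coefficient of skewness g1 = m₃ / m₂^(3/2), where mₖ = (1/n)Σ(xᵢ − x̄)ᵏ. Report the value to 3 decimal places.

x̄ = (3 + 6 + 4 - 10) / 4 = 0.7500
deviations (xᵢ − x̄): 2.2500, 5.2500, 3.2500, -10.7500
Σ(xᵢ − x̄)² = 158.7500 ⇒ m₂ = 158.7500/4 = 39.68750
Σ(xᵢ − x̄)³ = -1051.8750 ⇒ m₃ = -1051.8750/4 = -262.96875
m₂^(3/2) = 39.68750^(1.5) = 250.02338
g1 = m₃ / m₂^(3/2) = -262.96875 / 250.02338 ≈ -1.052

-1.052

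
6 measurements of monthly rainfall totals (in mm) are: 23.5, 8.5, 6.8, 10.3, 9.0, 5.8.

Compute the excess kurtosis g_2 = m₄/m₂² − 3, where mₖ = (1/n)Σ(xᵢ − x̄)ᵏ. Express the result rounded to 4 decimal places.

x̄ = 10.6500
Σ(xᵢ − x̄)² = 210.9350 ⇒ m₂ = 35.15583
Σ(xᵢ − x̄)⁴ = 28067.2490 ⇒ m₄ = 4677.87484
m₂² = 1235.93262
g_2 = m₄/m₂² − 3 = 3.78489 − 3 ≈ 0.7849

0.7849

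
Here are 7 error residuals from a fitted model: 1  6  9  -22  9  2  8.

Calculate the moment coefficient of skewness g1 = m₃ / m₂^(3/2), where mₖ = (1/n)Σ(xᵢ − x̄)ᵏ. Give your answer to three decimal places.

x̄ = (1 + 6 + 9 - 22 + 9 + 2 + 8) / 7 = 1.8571
deviations (xᵢ − x̄): -0.8571, 4.1429, 7.1429, -23.8571, 7.1429, 0.1429, 6.1429
Σ(xᵢ − x̄)² = 726.8571 ⇒ m₂ = 726.8571/7 = 103.83673
Σ(xᵢ − x̄)³ = -12547.4694 ⇒ m₃ = -12547.4694/7 = -1792.49563
m₂^(3/2) = 103.83673^(1.5) = 1058.09956
g1 = m₃ / m₂^(3/2) = -1792.49563 / 1058.09956 ≈ -1.694

-1.694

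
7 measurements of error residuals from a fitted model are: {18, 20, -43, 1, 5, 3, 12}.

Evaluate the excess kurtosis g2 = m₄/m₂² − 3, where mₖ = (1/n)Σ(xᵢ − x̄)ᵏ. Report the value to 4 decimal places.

x̄ = 2.2857
Σ(xᵢ − x̄)² = 2715.4286 ⇒ m₂ = 387.91837
Σ(xᵢ − x̄)⁴ = 4374173.0029 ⇒ m₄ = 624881.85756
m₂² = 150480.65973
g2 = m₄/m₂² − 3 = 4.15257 − 3 ≈ 1.1526

1.1526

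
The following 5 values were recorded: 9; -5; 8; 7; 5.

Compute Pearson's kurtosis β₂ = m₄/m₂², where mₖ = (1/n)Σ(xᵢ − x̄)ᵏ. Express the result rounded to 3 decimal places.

2.912

x̄ = 4.8000
Σ(xᵢ − x̄)² = 128.8000 ⇒ m₂ = 25.76000
Σ(xᵢ − x̄)⁴ = 9663.1360 ⇒ m₄ = 1932.62720
m₂² = 663.57760
β₂ = m₄/m₂² = 1932.62720 / 663.57760 ≈ 2.912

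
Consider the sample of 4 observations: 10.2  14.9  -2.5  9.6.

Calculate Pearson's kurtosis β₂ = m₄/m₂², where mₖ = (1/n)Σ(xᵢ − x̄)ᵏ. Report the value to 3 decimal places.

2.141

x̄ = 8.0500
Σ(xᵢ − x̄)² = 165.2500 ⇒ m₂ = 41.31250
Σ(xᵢ − x̄)⁴ = 14617.1070 ⇒ m₄ = 3654.27676
m₂² = 1706.72266
β₂ = m₄/m₂² = 3654.27676 / 1706.72266 ≈ 2.141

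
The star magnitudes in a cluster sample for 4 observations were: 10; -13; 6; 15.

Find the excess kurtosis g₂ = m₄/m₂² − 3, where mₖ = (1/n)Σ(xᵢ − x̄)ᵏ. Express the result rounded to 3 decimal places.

-0.880

x̄ = 4.5000
Σ(xᵢ − x̄)² = 449.0000 ⇒ m₂ = 112.25000
Σ(xᵢ − x̄)⁴ = 106864.2500 ⇒ m₄ = 26716.06250
m₂² = 12600.06250
g₂ = m₄/m₂² − 3 = 2.12031 − 3 ≈ -0.880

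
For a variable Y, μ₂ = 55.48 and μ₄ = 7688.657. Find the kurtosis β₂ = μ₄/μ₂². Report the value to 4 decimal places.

μ₂² = 55.48² = 3078.03040
μ₄/μ₂² = 7688.657 / 3078.03040 = 2.49791
β₂ ≈ 2.4979

2.4979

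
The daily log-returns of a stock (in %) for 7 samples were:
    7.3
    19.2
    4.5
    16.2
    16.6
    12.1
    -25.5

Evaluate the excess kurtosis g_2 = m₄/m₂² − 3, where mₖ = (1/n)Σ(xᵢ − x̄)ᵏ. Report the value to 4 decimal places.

1.1284

x̄ = 7.2000
Σ(xᵢ − x̄)² = 1413.9600 ⇒ m₂ = 201.99429
Σ(xᵢ − x̄)⁴ = 1179115.2180 ⇒ m₄ = 168445.03114
m₂² = 40801.69146
g_2 = m₄/m₂² − 3 = 4.12838 − 3 ≈ 1.1284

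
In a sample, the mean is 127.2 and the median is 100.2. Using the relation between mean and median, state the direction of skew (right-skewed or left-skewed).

mean − median = 127.2 − 100.2 = 27.0
mean > median ⇒ the longer tail is on the right ⇒ right-skewed (positively skewed).

right-skewed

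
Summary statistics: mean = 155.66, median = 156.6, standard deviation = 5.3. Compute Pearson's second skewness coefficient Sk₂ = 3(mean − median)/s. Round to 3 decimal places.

Sk₂ = 3(155.66 − 156.6) / 5.3 = 3 × -0.9400 / 5.3
    = -2.8200 / 5.3 ≈ -0.532

-0.532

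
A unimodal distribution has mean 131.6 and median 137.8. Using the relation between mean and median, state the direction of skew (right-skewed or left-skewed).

mean − median = 131.6 − 137.8 = -6.2
mean < median ⇒ the longer tail is on the left ⇒ left-skewed (negatively skewed).

left-skewed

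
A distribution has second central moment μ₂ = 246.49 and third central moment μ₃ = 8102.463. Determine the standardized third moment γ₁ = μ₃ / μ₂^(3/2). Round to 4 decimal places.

2.0937

σ = √μ₂ = √246.49 = 15.70000
σ³ = μ₂^(3/2) = 3869.89300
γ₁ = μ₃/σ³ = 8102.463 / 3869.89300 ≈ 2.0937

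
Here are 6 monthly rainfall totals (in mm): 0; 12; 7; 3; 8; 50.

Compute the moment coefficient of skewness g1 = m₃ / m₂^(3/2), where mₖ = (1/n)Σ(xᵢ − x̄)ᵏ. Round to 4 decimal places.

1.5880

x̄ = (0 + 12 + 7 + 3 + 8 + 50) / 6 = 13.3333
deviations (xᵢ − x̄): -13.3333, -1.3333, -6.3333, -10.3333, -5.3333, 36.6667
Σ(xᵢ − x̄)² = 1699.3333 ⇒ m₂ = 1699.3333/6 = 283.22222
Σ(xᵢ − x̄)³ = 45414.4444 ⇒ m₃ = 45414.4444/6 = 7569.07407
m₂^(3/2) = 283.22222^(1.5) = 4766.40552
g1 = m₃ / m₂^(3/2) = 7569.07407 / 4766.40552 ≈ 1.5880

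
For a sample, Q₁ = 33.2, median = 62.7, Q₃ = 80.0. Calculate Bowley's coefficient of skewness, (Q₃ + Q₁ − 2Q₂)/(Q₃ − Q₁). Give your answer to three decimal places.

-0.261

numerator: Q₃ + Q₁ − 2Q₂ = 80.0 + 33.2 − 2×62.7 = -12.2000
denominator: Q₃ − Q₁ = 80.0 − 33.2 = 46.8000
Bowley skewness = -12.2000 / 46.8000 ≈ -0.261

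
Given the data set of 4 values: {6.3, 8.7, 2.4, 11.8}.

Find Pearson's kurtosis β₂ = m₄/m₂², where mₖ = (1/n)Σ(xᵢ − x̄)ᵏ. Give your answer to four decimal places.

x̄ = 7.3000
Σ(xᵢ − x̄)² = 47.2200 ⇒ m₂ = 11.80500
Σ(xᵢ − x̄)⁴ = 991.3842 ⇒ m₄ = 247.84605
m₂² = 139.35803
β₂ = m₄/m₂² = 247.84605 / 139.35803 ≈ 1.7785

1.7785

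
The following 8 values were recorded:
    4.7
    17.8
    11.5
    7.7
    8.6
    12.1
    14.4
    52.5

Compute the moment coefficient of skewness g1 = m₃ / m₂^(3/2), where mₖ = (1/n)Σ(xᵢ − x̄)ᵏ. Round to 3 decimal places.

x̄ = (4.7 + 17.8 + 11.5 + 7.7 + 8.6 + 12.1 + 14.4 + 52.5) / 8 = 16.1625
deviations (xᵢ − x̄): -11.4625, 1.6375, -4.6625, -8.4625, -7.5625, -4.0625, -1.7625, 36.3375
Σ(xᵢ − x̄)² = 1624.6388 ⇒ m₂ = 1624.6388/8 = 203.07984
Σ(xᵢ − x̄)³ = 45266.4633 ⇒ m₃ = 45266.4633/8 = 5658.30791
m₂^(3/2) = 203.07984^(1.5) = 2894.01136
g1 = m₃ / m₂^(3/2) = 5658.30791 / 2894.01136 ≈ 1.955

1.955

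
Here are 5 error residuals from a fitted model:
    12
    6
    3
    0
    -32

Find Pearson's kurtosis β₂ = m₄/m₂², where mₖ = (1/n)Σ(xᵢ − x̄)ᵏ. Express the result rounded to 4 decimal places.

x̄ = -2.2000
Σ(xᵢ − x̄)² = 1188.8000 ⇒ m₂ = 237.76000
Σ(xᵢ − x̄)⁴ = 834549.5360 ⇒ m₄ = 166909.90720
m₂² = 56529.81760
β₂ = m₄/m₂² = 166909.90720 / 56529.81760 ≈ 2.9526

2.9526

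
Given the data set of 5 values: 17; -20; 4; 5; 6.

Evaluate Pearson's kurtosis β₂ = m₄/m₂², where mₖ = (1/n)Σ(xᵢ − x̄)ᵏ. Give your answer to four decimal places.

2.7363

x̄ = 2.4000
Σ(xᵢ − x̄)² = 737.2000 ⇒ m₂ = 147.44000
Σ(xᵢ − x̄)⁴ = 297420.4960 ⇒ m₄ = 59484.09920
m₂² = 21738.55360
β₂ = m₄/m₂² = 59484.09920 / 21738.55360 ≈ 2.7363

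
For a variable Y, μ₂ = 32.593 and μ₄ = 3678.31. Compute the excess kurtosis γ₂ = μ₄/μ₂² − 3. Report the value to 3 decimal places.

0.463

μ₂² = 32.593² = 1062.30365
μ₄/μ₂² = 3678.31 / 1062.30365 = 3.46258
γ₂ = 3.46258 − 3 ≈ 0.463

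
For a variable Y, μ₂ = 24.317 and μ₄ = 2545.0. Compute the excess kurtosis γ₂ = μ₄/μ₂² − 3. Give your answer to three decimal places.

μ₂² = 24.317² = 591.31649
μ₄/μ₂² = 2545.0 / 591.31649 = 4.30396
γ₂ = 4.30396 − 3 ≈ 1.304

1.304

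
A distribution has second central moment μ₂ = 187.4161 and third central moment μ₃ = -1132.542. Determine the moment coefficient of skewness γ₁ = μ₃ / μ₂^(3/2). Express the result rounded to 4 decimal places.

σ = √μ₂ = √187.4161 = 13.69000
σ³ = μ₂^(3/2) = 2565.72641
γ₁ = μ₃/σ³ = -1132.542 / 2565.72641 ≈ -0.4414

-0.4414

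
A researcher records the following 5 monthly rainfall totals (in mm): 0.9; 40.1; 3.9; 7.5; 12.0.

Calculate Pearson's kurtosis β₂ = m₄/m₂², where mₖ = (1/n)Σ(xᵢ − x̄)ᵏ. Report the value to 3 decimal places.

2.915

x̄ = 12.8800
Σ(xᵢ − x̄)² = 994.8080 ⇒ m₂ = 198.96160
Σ(xᵢ − x̄)⁴ = 576914.2512 ⇒ m₄ = 115382.85025
m₂² = 39585.71827
β₂ = m₄/m₂² = 115382.85025 / 39585.71827 ≈ 2.915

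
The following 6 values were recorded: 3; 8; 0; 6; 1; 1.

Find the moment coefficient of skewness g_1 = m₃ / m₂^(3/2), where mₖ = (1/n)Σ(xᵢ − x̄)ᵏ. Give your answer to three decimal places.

x̄ = (3 + 8 + 0 + 6 + 1 + 1) / 6 = 3.1667
deviations (xᵢ − x̄): -0.1667, 4.8333, -3.1667, 2.8333, -2.1667, -2.1667
Σ(xᵢ − x̄)² = 50.8333 ⇒ m₂ = 50.8333/6 = 8.47222
Σ(xᵢ − x̄)³ = 83.5556 ⇒ m₃ = 83.5556/6 = 13.92593
m₂^(3/2) = 8.47222^(1.5) = 24.66017
g_1 = m₃ / m₂^(3/2) = 13.92593 / 24.66017 ≈ 0.565

0.565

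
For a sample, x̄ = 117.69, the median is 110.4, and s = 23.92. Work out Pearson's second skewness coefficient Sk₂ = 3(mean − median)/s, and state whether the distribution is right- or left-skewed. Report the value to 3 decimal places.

0.914, right-skewed

Sk₂ = 3(117.69 − 110.4) / 23.92 = 3 × 7.2900 / 23.92
    = 21.8700 / 23.92 ≈ 0.914
Sk₂ > 0 ⇒ mean > median ⇒ right-skewed (positive skew).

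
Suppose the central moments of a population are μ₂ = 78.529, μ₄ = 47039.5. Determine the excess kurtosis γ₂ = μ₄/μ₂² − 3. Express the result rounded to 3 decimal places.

4.628

μ₂² = 78.529² = 6166.80384
μ₄/μ₂² = 47039.5 / 6166.80384 = 7.62786
γ₂ = 7.62786 − 3 ≈ 4.628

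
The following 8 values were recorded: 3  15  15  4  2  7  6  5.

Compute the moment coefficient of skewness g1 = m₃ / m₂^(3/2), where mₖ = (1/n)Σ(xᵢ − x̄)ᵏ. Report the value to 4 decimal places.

x̄ = (3 + 15 + 15 + 4 + 2 + 7 + 6 + 5) / 8 = 7.1250
deviations (xᵢ − x̄): -4.1250, 7.8750, 7.8750, -3.1250, -5.1250, -0.1250, -1.1250, -2.1250
Σ(xᵢ − x̄)² = 182.8750 ⇒ m₂ = 182.8750/8 = 22.85938
Σ(xᵢ − x̄)³ = 730.4063 ⇒ m₃ = 730.4063/8 = 91.30078
m₂^(3/2) = 22.85938^(1.5) = 109.29405
g1 = m₃ / m₂^(3/2) = 91.30078 / 109.29405 ≈ 0.8354

0.8354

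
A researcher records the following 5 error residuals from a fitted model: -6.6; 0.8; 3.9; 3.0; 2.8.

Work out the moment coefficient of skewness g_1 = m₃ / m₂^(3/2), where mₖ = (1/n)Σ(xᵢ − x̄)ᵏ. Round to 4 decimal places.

-1.2580

x̄ = (-6.6 + 0.8 + 3.9 + 3.0 + 2.8) / 5 = 0.7800
deviations (xᵢ − x̄): -7.3800, 0.0200, 3.1200, 2.2200, 2.0200
Σ(xᵢ − x̄)² = 73.2080 ⇒ m₂ = 73.2080/5 = 14.64160
Σ(xᵢ − x̄)³ = -352.3925 ⇒ m₃ = -352.3925/5 = -70.47850
m₂^(3/2) = 14.64160^(1.5) = 56.02512
g_1 = m₃ / m₂^(3/2) = -70.47850 / 56.02512 ≈ -1.2580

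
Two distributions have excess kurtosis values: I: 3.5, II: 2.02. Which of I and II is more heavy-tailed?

Higher excess kurtosis ⇒ heavier tails relative to the normal distribution.
3.5 vs 2.02: the larger is 3.5, so I has heavier tails.

I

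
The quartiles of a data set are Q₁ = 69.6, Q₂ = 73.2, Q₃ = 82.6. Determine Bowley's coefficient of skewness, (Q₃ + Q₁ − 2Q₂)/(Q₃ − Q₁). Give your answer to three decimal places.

0.446

numerator: Q₃ + Q₁ − 2Q₂ = 82.6 + 69.6 − 2×73.2 = 5.8000
denominator: Q₃ − Q₁ = 82.6 − 69.6 = 13.0000
Bowley skewness = 5.8000 / 13.0000 ≈ 0.446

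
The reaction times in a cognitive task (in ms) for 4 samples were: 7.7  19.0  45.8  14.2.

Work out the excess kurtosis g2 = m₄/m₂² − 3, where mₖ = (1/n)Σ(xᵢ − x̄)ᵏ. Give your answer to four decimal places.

x̄ = 21.6750
Σ(xᵢ − x̄)² = 840.3475 ⇒ m₂ = 210.08687
Σ(xᵢ − x̄)⁴ = 380057.8103 ⇒ m₄ = 95014.45258
m₂² = 44136.49505
g2 = m₄/m₂² − 3 = 2.15274 − 3 ≈ -0.8473

-0.8473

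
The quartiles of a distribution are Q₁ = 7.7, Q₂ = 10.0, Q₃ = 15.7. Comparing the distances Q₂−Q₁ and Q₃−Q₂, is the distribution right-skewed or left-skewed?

Q₂ − Q₁ = 2.3;  Q₃ − Q₂ = 5.7
Q₃ − Q₂ > Q₂ − Q₁ ⇒ the upper half is more spread out ⇒ right-skewed.

right-skewed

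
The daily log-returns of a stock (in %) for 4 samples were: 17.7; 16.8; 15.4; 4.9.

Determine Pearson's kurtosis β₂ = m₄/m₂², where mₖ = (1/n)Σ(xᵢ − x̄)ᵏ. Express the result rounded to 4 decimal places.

2.2645

x̄ = 13.7000
Σ(xᵢ − x̄)² = 105.9400 ⇒ m₂ = 26.48500
Σ(xᵢ − x̄)⁴ = 6353.6578 ⇒ m₄ = 1588.41445
m₂² = 701.45523
β₂ = m₄/m₂² = 1588.41445 / 701.45523 ≈ 2.2645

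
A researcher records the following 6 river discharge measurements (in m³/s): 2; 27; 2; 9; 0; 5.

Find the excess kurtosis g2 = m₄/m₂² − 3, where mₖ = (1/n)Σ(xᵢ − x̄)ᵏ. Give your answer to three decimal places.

0.513

x̄ = 7.5000
Σ(xᵢ − x̄)² = 505.5000 ⇒ m₂ = 84.25000
Σ(xᵢ − x̄)⁴ = 149628.3750 ⇒ m₄ = 24938.06250
m₂² = 7098.06250
g2 = m₄/m₂² − 3 = 3.51336 − 3 ≈ 0.513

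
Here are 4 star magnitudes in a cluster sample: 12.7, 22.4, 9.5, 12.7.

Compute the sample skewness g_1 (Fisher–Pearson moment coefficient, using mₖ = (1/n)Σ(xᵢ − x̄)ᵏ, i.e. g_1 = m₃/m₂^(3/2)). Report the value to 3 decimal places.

0.893

x̄ = (12.7 + 22.4 + 9.5 + 12.7) / 4 = 14.3250
deviations (xᵢ − x̄): -1.6250, 8.0750, -4.8250, -1.6250
Σ(xᵢ − x̄)² = 93.7675 ⇒ m₂ = 93.7675/4 = 23.44187
Σ(xᵢ − x̄)³ = 405.6244 ⇒ m₃ = 405.6244/4 = 101.40609
m₂^(3/2) = 23.44187^(1.5) = 113.49808
g_1 = m₃ / m₂^(3/2) = 101.40609 / 113.49808 ≈ 0.893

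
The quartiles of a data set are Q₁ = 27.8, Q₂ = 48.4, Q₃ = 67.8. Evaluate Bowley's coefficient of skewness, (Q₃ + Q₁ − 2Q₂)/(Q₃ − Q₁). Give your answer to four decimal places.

numerator: Q₃ + Q₁ − 2Q₂ = 67.8 + 27.8 − 2×48.4 = -1.2000
denominator: Q₃ − Q₁ = 67.8 − 27.8 = 40.0000
Bowley skewness = -1.2000 / 40.0000 ≈ -0.0300

-0.0300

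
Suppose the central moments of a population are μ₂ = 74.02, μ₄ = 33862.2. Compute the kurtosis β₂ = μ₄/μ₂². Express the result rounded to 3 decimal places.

6.180

μ₂² = 74.02² = 5478.96040
μ₄/μ₂² = 33862.2 / 5478.96040 = 6.18041
β₂ ≈ 6.180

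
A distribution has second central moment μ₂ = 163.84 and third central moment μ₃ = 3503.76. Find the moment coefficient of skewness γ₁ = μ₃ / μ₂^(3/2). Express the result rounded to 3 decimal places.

σ = √μ₂ = √163.84 = 12.80000
σ³ = μ₂^(3/2) = 2097.15200
γ₁ = μ₃/σ³ = 3503.76 / 2097.15200 ≈ 1.671

1.671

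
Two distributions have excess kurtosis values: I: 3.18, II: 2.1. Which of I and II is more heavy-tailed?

Higher excess kurtosis ⇒ heavier tails relative to the normal distribution.
3.18 vs 2.1: the larger is 3.18, so I has heavier tails.

I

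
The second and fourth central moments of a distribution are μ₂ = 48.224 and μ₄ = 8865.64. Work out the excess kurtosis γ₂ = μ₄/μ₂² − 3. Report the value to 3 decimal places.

μ₂² = 48.224² = 2325.55418
μ₄/μ₂² = 8865.64 / 2325.55418 = 3.81227
γ₂ = 3.81227 − 3 ≈ 0.812

0.812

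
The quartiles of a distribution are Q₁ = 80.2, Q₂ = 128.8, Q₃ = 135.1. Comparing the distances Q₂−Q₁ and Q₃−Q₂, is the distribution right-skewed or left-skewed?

Q₂ − Q₁ = 48.6;  Q₃ − Q₂ = 6.3
Q₂ − Q₁ > Q₃ − Q₂ ⇒ the lower half is more spread out ⇒ left-skewed.

left-skewed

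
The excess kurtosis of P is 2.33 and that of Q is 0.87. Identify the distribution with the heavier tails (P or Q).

Higher excess kurtosis ⇒ heavier tails relative to the normal distribution.
2.33 vs 0.87: the larger is 2.33, so P has heavier tails.

P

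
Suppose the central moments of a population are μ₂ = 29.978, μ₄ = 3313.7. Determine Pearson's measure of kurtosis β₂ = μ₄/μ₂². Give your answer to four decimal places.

3.6873

μ₂² = 29.978² = 898.68048
μ₄/μ₂² = 3313.7 / 898.68048 = 3.68729
β₂ ≈ 3.6873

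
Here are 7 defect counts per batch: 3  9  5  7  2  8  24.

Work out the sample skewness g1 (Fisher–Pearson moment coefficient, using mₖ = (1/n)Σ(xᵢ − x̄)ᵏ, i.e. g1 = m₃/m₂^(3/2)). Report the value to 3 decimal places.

x̄ = (3 + 9 + 5 + 7 + 2 + 8 + 24) / 7 = 8.2857
deviations (xᵢ − x̄): -5.2857, 0.7143, -3.2857, -1.2857, -6.2857, -0.2857, 15.7143
Σ(xᵢ − x̄)² = 327.4286 ⇒ m₂ = 327.4286/7 = 46.77551
Σ(xᵢ − x̄)³ = 3447.1837 ⇒ m₃ = 3447.1837/7 = 492.45481
m₂^(3/2) = 46.77551^(1.5) = 319.90999
g1 = m₃ / m₂^(3/2) = 492.45481 / 319.90999 ≈ 1.539

1.539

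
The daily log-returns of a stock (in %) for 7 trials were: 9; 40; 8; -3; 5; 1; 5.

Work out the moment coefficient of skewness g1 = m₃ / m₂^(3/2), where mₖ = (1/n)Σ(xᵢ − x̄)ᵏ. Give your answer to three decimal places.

1.677

x̄ = (9 + 40 + 8 - 3 + 5 + 1 + 5) / 7 = 9.2857
deviations (xᵢ − x̄): -0.2857, 30.7143, -1.2857, -12.2857, -4.2857, -8.2857, -4.2857
Σ(xᵢ − x̄)² = 1201.4286 ⇒ m₂ = 1201.4286/7 = 171.63265
Σ(xᵢ − x̄)³ = 26392.0408 ⇒ m₃ = 26392.0408/7 = 3770.29155
m₂^(3/2) = 171.63265^(1.5) = 2248.53615
g1 = m₃ / m₂^(3/2) = 3770.29155 / 2248.53615 ≈ 1.677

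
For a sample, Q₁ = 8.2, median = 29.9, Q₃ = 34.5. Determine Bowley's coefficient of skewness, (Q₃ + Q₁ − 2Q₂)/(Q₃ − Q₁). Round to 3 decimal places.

-0.650

numerator: Q₃ + Q₁ − 2Q₂ = 34.5 + 8.2 − 2×29.9 = -17.1000
denominator: Q₃ − Q₁ = 34.5 − 8.2 = 26.3000
Bowley skewness = -17.1000 / 26.3000 ≈ -0.650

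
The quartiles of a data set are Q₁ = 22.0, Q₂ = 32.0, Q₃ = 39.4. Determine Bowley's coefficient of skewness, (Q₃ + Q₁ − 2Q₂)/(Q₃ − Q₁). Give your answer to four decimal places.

-0.1494

numerator: Q₃ + Q₁ − 2Q₂ = 39.4 + 22.0 − 2×32.0 = -2.6000
denominator: Q₃ − Q₁ = 39.4 − 22.0 = 17.4000
Bowley skewness = -2.6000 / 17.4000 ≈ -0.1494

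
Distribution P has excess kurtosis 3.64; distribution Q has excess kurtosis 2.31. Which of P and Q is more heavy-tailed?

Higher excess kurtosis ⇒ heavier tails relative to the normal distribution.
3.64 vs 2.31: the larger is 3.64, so P has heavier tails.

P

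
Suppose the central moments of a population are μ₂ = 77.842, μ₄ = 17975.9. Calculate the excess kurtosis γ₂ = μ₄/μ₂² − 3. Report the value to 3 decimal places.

μ₂² = 77.842² = 6059.37696
μ₄/μ₂² = 17975.9 / 6059.37696 = 2.96663
γ₂ = 2.96663 − 3 ≈ -0.033

-0.033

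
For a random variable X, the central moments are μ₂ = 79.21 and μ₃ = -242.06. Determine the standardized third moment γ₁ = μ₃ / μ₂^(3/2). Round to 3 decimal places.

σ = √μ₂ = √79.21 = 8.90000
σ³ = μ₂^(3/2) = 704.96900
γ₁ = μ₃/σ³ = -242.06 / 704.96900 ≈ -0.343

-0.343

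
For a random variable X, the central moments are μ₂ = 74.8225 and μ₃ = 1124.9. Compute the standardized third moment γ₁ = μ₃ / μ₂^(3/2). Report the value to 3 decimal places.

σ = √μ₂ = √74.8225 = 8.65000
σ³ = μ₂^(3/2) = 647.21463
γ₁ = μ₃/σ³ = 1124.9 / 647.21463 ≈ 1.738

1.738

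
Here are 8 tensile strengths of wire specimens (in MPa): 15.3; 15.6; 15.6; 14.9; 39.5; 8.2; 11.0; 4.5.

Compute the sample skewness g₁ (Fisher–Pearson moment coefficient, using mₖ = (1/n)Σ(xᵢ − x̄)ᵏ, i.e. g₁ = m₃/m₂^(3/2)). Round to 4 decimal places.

x̄ = (15.3 + 15.6 + 15.6 + 14.9 + 39.5 + 8.2 + 11.0 + 4.5) / 8 = 15.5750
deviations (xᵢ − x̄): -0.2750, 0.0250, 0.0250, -0.6750, 23.9250, -7.3750, -4.5750, -11.0750
Σ(xᵢ − x̄)² = 770.9150 ⇒ m₂ = 770.9150/8 = 96.36438
Σ(xᵢ − x̄)³ = 11839.1768 ⇒ m₃ = 11839.1768/8 = 1479.89709
m₂^(3/2) = 96.36438^(1.5) = 945.96434
g₁ = m₃ / m₂^(3/2) = 1479.89709 / 945.96434 ≈ 1.5644

1.5644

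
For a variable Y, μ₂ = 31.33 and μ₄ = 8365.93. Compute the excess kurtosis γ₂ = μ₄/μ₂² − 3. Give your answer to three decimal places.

5.523

μ₂² = 31.33² = 981.56890
μ₄/μ₂² = 8365.93 / 981.56890 = 8.52302
γ₂ = 8.52302 − 3 ≈ 5.523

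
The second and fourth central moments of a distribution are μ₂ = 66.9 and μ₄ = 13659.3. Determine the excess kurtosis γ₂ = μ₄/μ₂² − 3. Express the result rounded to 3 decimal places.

μ₂² = 66.9² = 4475.61000
μ₄/μ₂² = 13659.3 / 4475.61000 = 3.05194
γ₂ = 3.05194 − 3 ≈ 0.052

0.052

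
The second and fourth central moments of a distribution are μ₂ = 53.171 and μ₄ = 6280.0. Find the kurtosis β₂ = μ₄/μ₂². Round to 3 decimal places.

μ₂² = 53.171² = 2827.15524
μ₄/μ₂² = 6280.0 / 2827.15524 = 2.22131
β₂ ≈ 2.221

2.221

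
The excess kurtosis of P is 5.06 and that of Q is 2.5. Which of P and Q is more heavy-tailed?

P

Higher excess kurtosis ⇒ heavier tails relative to the normal distribution.
5.06 vs 2.5: the larger is 5.06, so P has heavier tails.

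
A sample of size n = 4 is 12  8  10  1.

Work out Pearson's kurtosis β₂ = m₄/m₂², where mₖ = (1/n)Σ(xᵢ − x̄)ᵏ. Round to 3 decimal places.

x̄ = 7.7500
Σ(xᵢ − x̄)² = 68.7500 ⇒ m₂ = 17.18750
Σ(xᵢ − x̄)⁴ = 2427.8281 ⇒ m₄ = 606.95703
m₂² = 295.41016
β₂ = m₄/m₂² = 606.95703 / 295.41016 ≈ 2.055

2.055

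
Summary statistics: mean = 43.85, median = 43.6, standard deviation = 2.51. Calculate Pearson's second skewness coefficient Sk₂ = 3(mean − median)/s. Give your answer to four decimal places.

0.2988

Sk₂ = 3(43.85 − 43.6) / 2.51 = 3 × 0.2500 / 2.51
    = 0.7500 / 2.51 ≈ 0.2988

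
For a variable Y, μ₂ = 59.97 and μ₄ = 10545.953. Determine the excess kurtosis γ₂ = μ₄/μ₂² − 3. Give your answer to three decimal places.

-0.068

μ₂² = 59.97² = 3596.40090
μ₄/μ₂² = 10545.953 / 3596.40090 = 2.93236
γ₂ = 2.93236 − 3 ≈ -0.068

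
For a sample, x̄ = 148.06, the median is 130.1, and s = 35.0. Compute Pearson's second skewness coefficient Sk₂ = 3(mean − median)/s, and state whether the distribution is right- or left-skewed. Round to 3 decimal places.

1.539, right-skewed

Sk₂ = 3(148.06 − 130.1) / 35.0 = 3 × 17.9600 / 35.0
    = 53.8800 / 35.0 ≈ 1.539
Sk₂ > 0 ⇒ mean > median ⇒ right-skewed (positive skew).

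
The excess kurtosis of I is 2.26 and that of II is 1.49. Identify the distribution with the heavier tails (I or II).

Higher excess kurtosis ⇒ heavier tails relative to the normal distribution.
2.26 vs 1.49: the larger is 2.26, so I has heavier tails.

I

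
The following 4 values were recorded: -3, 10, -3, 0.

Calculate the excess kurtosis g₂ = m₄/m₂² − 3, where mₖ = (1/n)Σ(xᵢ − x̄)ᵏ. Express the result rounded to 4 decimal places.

-0.8227

x̄ = 1.0000
Σ(xᵢ − x̄)² = 114.0000 ⇒ m₂ = 28.50000
Σ(xᵢ − x̄)⁴ = 7074.0000 ⇒ m₄ = 1768.50000
m₂² = 812.25000
g₂ = m₄/m₂² − 3 = 2.17729 − 3 ≈ -0.8227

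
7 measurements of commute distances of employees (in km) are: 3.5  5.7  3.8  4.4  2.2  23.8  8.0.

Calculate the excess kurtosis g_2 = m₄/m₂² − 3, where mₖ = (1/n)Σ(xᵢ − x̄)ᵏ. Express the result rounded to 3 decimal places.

1.609

x̄ = 7.3429
Σ(xᵢ − x̄)² = 336.3971 ⇒ m₂ = 48.05673
Σ(xᵢ − x̄)⁴ = 74510.6304 ⇒ m₄ = 10644.37577
m₂² = 2309.44975
g_2 = m₄/m₂² − 3 = 4.60905 − 3 ≈ 1.609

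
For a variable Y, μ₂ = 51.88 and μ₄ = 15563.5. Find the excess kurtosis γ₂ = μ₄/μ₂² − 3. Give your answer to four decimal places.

μ₂² = 51.88² = 2691.53440
μ₄/μ₂² = 15563.5 / 2691.53440 = 5.78239
γ₂ = 5.78239 − 3 ≈ 2.7824

2.7824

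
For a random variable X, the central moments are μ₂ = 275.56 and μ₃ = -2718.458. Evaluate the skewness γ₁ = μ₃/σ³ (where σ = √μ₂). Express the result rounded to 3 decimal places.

-0.594

σ = √μ₂ = √275.56 = 16.60000
σ³ = μ₂^(3/2) = 4574.29600
γ₁ = μ₃/σ³ = -2718.458 / 4574.29600 ≈ -0.594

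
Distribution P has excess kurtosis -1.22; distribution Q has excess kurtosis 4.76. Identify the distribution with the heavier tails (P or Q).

Higher excess kurtosis ⇒ heavier tails relative to the normal distribution.
-1.22 vs 4.76: the larger is 4.76, so Q has heavier tails. (Q is leptokurtic — heavier-than-normal tails; the other is platykurtic.)

Q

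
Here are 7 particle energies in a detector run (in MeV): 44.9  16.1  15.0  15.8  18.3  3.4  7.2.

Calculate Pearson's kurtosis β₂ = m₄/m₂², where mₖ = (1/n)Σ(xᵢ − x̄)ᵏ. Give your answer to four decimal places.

x̄ = 17.2429
Σ(xᵢ − x̄)² = 1066.9371 ⇒ m₂ = 152.41959
Σ(xᵢ − x̄)⁴ = 632024.0109 ⇒ m₄ = 90289.14441
m₂² = 23231.73198
β₂ = m₄/m₂² = 90289.14441 / 23231.73198 ≈ 3.8865

3.8865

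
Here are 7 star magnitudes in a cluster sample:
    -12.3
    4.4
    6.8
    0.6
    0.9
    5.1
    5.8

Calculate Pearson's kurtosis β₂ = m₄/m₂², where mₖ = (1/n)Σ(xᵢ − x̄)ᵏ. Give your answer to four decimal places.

4.0262

x̄ = 1.6143
Σ(xᵢ − x̄)² = 259.4686 ⇒ m₂ = 37.06694
Σ(xᵢ − x̄)⁴ = 38723.0892 ⇒ m₄ = 5531.86988
m₂² = 1373.95795
β₂ = m₄/m₂² = 5531.86988 / 1373.95795 ≈ 4.0262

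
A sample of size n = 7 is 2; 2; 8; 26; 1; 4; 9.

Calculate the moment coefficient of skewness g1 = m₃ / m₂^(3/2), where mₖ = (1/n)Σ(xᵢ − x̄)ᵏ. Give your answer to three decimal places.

1.552

x̄ = (2 + 2 + 8 + 26 + 1 + 4 + 9) / 7 = 7.4286
deviations (xᵢ − x̄): -5.4286, -5.4286, 0.5714, 18.5714, -6.4286, -3.4286, 1.5714
Σ(xᵢ − x̄)² = 459.7143 ⇒ m₂ = 459.7143/7 = 65.67347
Σ(xᵢ − x̄)³ = 5783.3878 ⇒ m₃ = 5783.3878/7 = 826.19825
m₂^(3/2) = 65.67347^(1.5) = 532.21234
g1 = m₃ / m₂^(3/2) = 826.19825 / 532.21234 ≈ 1.552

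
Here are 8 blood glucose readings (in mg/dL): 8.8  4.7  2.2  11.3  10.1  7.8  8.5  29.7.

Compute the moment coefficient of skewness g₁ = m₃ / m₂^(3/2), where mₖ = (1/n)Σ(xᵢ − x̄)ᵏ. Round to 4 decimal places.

1.7006

x̄ = (8.8 + 4.7 + 2.2 + 11.3 + 10.1 + 7.8 + 8.5 + 29.7) / 8 = 10.3875
deviations (xᵢ − x̄): -1.5875, -5.6875, -8.1875, 0.9125, -0.2875, -2.5875, -1.8875, 19.3125
Σ(xᵢ − x̄)² = 486.0488 ⇒ m₂ = 486.0488/8 = 60.75609
Σ(xᵢ − x̄)³ = 6442.8938 ⇒ m₃ = 6442.8938/8 = 805.36173
m₂^(3/2) = 60.75609^(1.5) = 473.57064
g₁ = m₃ / m₂^(3/2) = 805.36173 / 473.57064 ≈ 1.7006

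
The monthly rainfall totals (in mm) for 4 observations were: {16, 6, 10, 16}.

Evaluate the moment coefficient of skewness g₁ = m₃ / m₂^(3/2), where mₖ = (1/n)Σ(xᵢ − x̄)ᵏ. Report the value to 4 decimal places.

-0.3143

x̄ = (16 + 6 + 10 + 16) / 4 = 12.0000
deviations (xᵢ − x̄): 4.0000, -6.0000, -2.0000, 4.0000
Σ(xᵢ − x̄)² = 72.0000 ⇒ m₂ = 72.0000/4 = 18.00000
Σ(xᵢ − x̄)³ = -96.0000 ⇒ m₃ = -96.0000/4 = -24.00000
m₂^(3/2) = 18.00000^(1.5) = 76.36753
g₁ = m₃ / m₂^(3/2) = -24.00000 / 76.36753 ≈ -0.3143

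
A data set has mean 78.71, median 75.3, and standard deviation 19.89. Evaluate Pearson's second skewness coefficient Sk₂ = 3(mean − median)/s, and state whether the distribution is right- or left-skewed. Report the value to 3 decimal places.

Sk₂ = 3(78.71 − 75.3) / 19.89 = 3 × 3.4100 / 19.89
    = 10.2300 / 19.89 ≈ 0.514
Sk₂ > 0 ⇒ mean > median ⇒ right-skewed (positive skew).

0.514, right-skewed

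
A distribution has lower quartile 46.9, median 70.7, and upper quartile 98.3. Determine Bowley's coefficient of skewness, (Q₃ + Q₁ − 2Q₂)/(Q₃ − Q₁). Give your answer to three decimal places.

numerator: Q₃ + Q₁ − 2Q₂ = 98.3 + 46.9 − 2×70.7 = 3.8000
denominator: Q₃ − Q₁ = 98.3 − 46.9 = 51.4000
Bowley skewness = 3.8000 / 51.4000 ≈ 0.074

0.074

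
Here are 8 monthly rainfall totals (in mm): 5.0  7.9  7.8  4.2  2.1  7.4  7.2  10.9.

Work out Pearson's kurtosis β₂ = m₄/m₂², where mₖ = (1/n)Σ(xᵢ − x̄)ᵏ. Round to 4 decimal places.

x̄ = 6.5625
Σ(xᵢ − x̄)² = 51.1788 ⇒ m₂ = 6.39734
Σ(xᵢ − x̄)⁴ = 793.8418 ⇒ m₄ = 99.23023
m₂² = 40.92601
β₂ = m₄/m₂² = 99.23023 / 40.92601 ≈ 2.4246

2.4246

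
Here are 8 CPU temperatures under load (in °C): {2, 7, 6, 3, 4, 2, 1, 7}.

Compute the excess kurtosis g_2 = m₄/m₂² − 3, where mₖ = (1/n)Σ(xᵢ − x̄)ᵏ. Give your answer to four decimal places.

x̄ = 4.0000
Σ(xᵢ − x̄)² = 40.0000 ⇒ m₂ = 5.00000
Σ(xᵢ − x̄)⁴ = 292.0000 ⇒ m₄ = 36.50000
m₂² = 25.00000
g_2 = m₄/m₂² − 3 = 1.46000 − 3 ≈ -1.5400

-1.5400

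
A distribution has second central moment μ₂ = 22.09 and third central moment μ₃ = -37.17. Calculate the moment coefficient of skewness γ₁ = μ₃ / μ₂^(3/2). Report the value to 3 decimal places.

σ = √μ₂ = √22.09 = 4.70000
σ³ = μ₂^(3/2) = 103.82300
γ₁ = μ₃/σ³ = -37.17 / 103.82300 ≈ -0.358

-0.358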